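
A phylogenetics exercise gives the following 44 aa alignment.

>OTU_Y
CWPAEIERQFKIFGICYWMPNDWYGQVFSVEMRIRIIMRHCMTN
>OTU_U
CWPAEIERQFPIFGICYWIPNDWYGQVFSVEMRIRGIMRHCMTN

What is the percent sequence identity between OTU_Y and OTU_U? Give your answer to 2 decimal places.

93.18%

The sequences differ at positions 11 (K/P), 19 (M/I), 36 (I/G).
41 of the 44 sites match, so the percent identity is 41/44 × 100 = 93.18%.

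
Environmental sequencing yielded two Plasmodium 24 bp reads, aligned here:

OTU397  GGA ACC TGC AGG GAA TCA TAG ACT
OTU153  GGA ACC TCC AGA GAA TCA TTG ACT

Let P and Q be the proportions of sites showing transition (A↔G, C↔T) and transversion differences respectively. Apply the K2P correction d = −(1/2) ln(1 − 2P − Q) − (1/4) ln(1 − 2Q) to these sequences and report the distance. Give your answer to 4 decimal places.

The sequences differ at positions 8 (G/C, transversion), 12 (G/A, transition), 20 (A/T, transversion).
Of the 3 differences, 1 transition and 2 transversions over 24 sites: P = 1/24 = 0.041667, Q = 2/24 = 0.083333.
d = −0.5·ln(0.833333) − 0.25·ln(0.833334) = −0.5·(-0.182322) − 0.25·(-0.182321) = 0.1367.

0.1367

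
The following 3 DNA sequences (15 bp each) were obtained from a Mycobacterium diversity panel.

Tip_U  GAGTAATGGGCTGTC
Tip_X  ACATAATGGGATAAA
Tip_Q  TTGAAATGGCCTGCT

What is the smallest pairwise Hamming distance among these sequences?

6

Pairwise Hamming distances:
  Tip_U vs Tip_X: 7
  Tip_U vs Tip_Q: 6
  Tip_X vs Tip_Q: 9
The smallest is 6, between Tip_U and Tip_Q.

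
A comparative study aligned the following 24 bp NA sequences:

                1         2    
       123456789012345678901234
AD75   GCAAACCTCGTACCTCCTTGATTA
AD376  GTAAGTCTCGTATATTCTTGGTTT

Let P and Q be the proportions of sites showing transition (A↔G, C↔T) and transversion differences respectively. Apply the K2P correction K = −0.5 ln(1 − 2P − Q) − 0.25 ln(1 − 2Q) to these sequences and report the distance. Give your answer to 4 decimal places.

0.4833

The sequences differ at positions 2 (C/T, transition), 5 (A/G, transition), 6 (C/T, transition), 13 (C/T, transition), 14 (C/A, transversion), 16 (C/T, transition), 21 (A/G, transition), 24 (A/T, transversion).
Of the 8 differences, 6 transitions and 2 transversions over 24 sites: P = 6/24 = 0.250000, Q = 2/24 = 0.083333.
d = −0.5·ln(0.416667) − 0.25·ln(0.833334) = −0.5·(-0.875468) − 0.25·(-0.182321) = 0.4833.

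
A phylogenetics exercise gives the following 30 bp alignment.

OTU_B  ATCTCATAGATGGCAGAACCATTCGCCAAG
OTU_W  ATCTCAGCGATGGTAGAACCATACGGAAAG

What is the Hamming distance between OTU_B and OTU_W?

6

Mismatches occur at site 7 (T↔G), site 8 (A↔C), site 14 (C↔T), site 23 (T↔A), site 26 (C↔G), site 27 (C↔A).
That gives 6 mismatches out of 30 aligned sites, so the Hamming distance is 6.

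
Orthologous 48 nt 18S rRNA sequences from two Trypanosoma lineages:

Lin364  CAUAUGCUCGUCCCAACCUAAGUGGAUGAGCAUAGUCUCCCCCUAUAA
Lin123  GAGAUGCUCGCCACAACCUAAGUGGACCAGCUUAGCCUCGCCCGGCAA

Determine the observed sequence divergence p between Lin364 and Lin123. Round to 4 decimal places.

Differing sites — 1:C/G; 3:U/G; 11:U/C; 13:C/A; 27:U/C; 28:G/C; 32:A/U; 36:U/C; 40:C/G; 44:U/G; 45:A/G; 46:U/C.
There are 12 differences over 48 sites, so p = 12/48 = 0.2500.

0.2500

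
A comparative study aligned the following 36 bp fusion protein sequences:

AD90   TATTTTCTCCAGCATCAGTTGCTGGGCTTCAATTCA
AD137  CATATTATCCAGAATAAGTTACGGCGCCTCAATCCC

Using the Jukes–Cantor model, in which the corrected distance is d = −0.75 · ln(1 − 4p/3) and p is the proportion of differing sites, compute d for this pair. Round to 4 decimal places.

The sequences differ at positions 1 (T/C), 4 (T/A), 7 (C/A), 13 (C/A), 16 (C/A), 21 (G/A), 23 (T/G), 25 (G/C), 28 (T/C), 34 (T/C), 36 (A/C).
p = 11/36 = 0.305556.
d = −0.75 · ln(1 − (4/3)·0.305556) = −0.75 · ln(0.592592) = −0.75 · (-0.523249) = 0.3924.

0.3924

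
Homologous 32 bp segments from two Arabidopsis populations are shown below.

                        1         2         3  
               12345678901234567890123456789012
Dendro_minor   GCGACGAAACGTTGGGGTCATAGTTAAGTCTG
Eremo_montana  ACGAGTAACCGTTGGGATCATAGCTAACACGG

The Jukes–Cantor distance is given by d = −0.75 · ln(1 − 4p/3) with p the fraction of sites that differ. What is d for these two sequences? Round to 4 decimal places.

0.3525

The sequences differ at positions 1 (G/A), 5 (C/G), 6 (G/T), 9 (A/C), 17 (G/A), 24 (T/C), 28 (G/C), 29 (T/A), 31 (T/G).
p = 9/32 = 0.281250.
d = −0.75 · ln(1 − (4/3)·0.281250) = −0.75 · ln(0.625000) = −0.75 · (-0.470004) = 0.3525.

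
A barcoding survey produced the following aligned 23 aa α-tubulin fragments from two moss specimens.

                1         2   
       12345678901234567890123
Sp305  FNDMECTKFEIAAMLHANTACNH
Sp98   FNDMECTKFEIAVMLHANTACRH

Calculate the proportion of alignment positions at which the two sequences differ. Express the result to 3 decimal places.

The sequences differ at positions 13 (A/V), 22 (N/R).
There are 2 differences over 23 sites, so p = 2/23 = 0.087.

0.087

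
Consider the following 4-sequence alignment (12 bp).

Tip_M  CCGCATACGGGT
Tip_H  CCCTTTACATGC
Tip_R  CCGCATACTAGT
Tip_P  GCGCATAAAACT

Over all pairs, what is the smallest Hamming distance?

2

Pairwise Hamming distances:
  Tip_M vs Tip_H: 6
  Tip_M vs Tip_R: 2
  Tip_M vs Tip_P: 5
  Tip_H vs Tip_R: 6
  Tip_H vs Tip_P: 8
  Tip_R vs Tip_P: 4
The smallest is 2, between Tip_M and Tip_R.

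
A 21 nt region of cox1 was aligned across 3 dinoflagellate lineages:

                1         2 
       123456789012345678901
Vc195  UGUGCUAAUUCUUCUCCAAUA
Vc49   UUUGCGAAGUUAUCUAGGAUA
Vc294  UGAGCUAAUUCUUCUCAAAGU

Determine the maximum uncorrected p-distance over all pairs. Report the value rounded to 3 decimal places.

Pairwise Hamming distances:
  Vc195 vs Vc49: 8
  Vc195 vs Vc294: 4
  Vc49 vs Vc294: 11
The largest is 11 mismatches, between Vc49 and Vc294; p = 11/21 = 0.524.

0.524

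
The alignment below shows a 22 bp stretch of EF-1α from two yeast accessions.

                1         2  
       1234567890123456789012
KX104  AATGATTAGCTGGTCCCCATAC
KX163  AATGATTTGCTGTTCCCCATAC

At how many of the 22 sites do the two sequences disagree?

2

Mismatches occur at site 8 (A↔T), site 13 (G↔T).
That gives 2 mismatches out of 22 aligned sites, so the Hamming distance is 2.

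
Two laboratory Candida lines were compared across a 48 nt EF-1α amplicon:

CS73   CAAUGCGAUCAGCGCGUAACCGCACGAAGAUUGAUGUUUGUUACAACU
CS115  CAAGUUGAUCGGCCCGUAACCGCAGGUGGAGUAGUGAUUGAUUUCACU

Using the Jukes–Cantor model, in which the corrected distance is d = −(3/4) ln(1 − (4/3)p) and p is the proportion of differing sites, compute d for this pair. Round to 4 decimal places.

0.4408

Mismatches occur at site 4 (U→G), site 5 (G→U), site 6 (C→U), site 11 (A→G), site 14 (G→C), site 25 (C→G), site 27 (A→U), site 28 (A→G), site 31 (U→G), site 33 (G→A), site 34 (A→G), site 37 (U→A), site 41 (U→A), site 43 (A→U), site 44 (C→U), site 45 (A→C).
p = 16/48 = 0.333333.
d = −0.75 · ln(1 − (4/3)·0.333333) = −0.75 · ln(0.555556) = −0.75 · (-0.587786) = 0.4408.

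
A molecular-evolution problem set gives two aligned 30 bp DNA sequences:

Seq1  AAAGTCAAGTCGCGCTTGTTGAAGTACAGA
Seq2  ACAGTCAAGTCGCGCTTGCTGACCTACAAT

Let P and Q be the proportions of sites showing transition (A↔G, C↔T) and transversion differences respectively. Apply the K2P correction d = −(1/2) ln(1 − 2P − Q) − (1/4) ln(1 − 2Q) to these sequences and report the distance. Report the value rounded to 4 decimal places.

0.2326

Differing sites — 2:A/C (Tv); 19:T/C (Ti); 23:A/C (Tv); 24:G/C (Tv); 29:G/A (Ti); 30:A/T (Tv).
Of the 6 differences, 2 transitions and 4 transversions over 30 sites: P = 2/30 = 0.066667, Q = 4/30 = 0.133333.
d = −0.5·ln(0.733333) − 0.25·ln(0.733334) = −0.5·(-0.310155) − 0.25·(-0.310154) = 0.2326.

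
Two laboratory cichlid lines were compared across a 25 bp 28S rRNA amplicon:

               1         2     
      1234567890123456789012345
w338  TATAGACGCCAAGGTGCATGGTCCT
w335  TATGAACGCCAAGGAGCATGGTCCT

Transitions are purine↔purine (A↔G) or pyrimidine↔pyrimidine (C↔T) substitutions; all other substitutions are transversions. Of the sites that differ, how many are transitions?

2

Differing sites — 4:A/G (Ti); 5:G/A (Ti); 15:T/A (Tv).
Of the 3 differences, 2 transitions and 1 transversion, so the answer is 2.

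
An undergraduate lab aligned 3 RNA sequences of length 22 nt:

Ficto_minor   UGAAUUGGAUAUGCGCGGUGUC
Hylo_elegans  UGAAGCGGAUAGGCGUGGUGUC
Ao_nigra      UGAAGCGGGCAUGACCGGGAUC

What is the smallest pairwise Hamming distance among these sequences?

4

Pairwise Hamming distances:
  Ficto_minor vs Hylo_elegans: 4
  Ficto_minor vs Ao_nigra: 8
  Hylo_elegans vs Ao_nigra: 8
The smallest is 4, between Ficto_minor and Hylo_elegans.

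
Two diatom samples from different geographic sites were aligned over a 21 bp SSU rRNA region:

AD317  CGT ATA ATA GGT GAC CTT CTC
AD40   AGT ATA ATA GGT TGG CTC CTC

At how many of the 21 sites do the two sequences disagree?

5

Differing sites — 1:C/A; 13:G/T; 14:A/G; 15:C/G; 18:T/C.
That gives 5 mismatches out of 21 aligned sites, so the Hamming distance is 5.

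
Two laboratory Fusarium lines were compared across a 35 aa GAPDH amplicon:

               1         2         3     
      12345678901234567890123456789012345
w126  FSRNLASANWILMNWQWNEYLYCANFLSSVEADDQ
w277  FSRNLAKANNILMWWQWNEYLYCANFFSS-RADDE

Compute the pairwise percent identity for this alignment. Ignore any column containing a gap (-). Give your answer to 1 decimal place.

82.4%

Excluding the 1 gap column leaves 34 comparable sites.
The sequences differ at positions 7 (S/K), 10 (W/N), 14 (N/W), 27 (L/F), 31 (E/R), 35 (Q/E).
28 of the 34 comparable sites match, so the percent identity is 28/34 × 100 = 82.4%.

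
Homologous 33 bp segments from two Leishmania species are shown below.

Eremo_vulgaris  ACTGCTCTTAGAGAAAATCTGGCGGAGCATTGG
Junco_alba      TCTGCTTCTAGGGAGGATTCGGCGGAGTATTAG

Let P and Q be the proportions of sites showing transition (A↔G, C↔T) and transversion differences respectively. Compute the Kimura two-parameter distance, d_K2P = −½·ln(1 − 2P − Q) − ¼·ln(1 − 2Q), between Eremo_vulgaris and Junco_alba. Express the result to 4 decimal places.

0.4444

The sequences differ at positions 1 (A/T, transversion), 7 (C/T, transition), 8 (T/C, transition), 12 (A/G, transition), 15 (A/G, transition), 16 (A/G, transition), 19 (C/T, transition), 20 (T/C, transition), 28 (C/T, transition), 32 (G/A, transition).
Of the 10 differences, 9 transitions and 1 transversion over 33 sites: P = 9/33 = 0.272727, Q = 1/33 = 0.030303.
d = −0.5·ln(0.424243) − 0.25·ln(0.939394) = −0.5·(-0.857449) − 0.25·(-0.062520) = 0.4444.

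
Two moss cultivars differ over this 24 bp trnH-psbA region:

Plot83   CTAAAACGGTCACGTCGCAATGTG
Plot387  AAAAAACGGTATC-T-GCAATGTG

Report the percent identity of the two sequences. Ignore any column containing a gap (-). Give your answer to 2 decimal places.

81.82%

Excluding the 2 gap columns leaves 22 comparable sites.
Differing sites — 1:C/A; 2:T/A; 11:C/A; 12:A/T.
18 of the 22 comparable sites match, so the percent identity is 18/22 × 100 = 81.82%.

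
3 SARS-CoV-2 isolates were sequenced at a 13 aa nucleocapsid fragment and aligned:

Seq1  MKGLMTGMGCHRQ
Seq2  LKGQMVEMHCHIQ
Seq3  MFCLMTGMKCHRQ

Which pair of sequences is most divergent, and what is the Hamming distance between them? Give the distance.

Pairwise Hamming distances:
  Seq1 vs Seq2: 6
  Seq1 vs Seq3: 3
  Seq2 vs Seq3: 8
The largest is 8, between Seq2 and Seq3.

8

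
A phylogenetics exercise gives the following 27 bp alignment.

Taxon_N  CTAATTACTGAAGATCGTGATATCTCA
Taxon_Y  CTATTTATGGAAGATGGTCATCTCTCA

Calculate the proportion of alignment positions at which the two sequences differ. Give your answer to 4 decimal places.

Differing sites — 4:A/T; 8:C/T; 9:T/G; 16:C/G; 19:G/C; 22:A/C.
There are 6 differences over 27 sites, so p = 6/27 = 0.2222.

0.2222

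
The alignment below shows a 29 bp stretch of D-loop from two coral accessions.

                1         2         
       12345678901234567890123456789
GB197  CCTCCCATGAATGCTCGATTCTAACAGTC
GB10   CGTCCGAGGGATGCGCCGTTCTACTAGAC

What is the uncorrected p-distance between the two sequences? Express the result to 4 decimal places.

0.3448

The sequences differ at positions 2 (C/G), 6 (C/G), 8 (T/G), 10 (A/G), 15 (T/G), 17 (G/C), 18 (A/G), 24 (A/C), 25 (C/T), 28 (T/A).
There are 10 differences over 29 sites, so p = 10/29 = 0.3448.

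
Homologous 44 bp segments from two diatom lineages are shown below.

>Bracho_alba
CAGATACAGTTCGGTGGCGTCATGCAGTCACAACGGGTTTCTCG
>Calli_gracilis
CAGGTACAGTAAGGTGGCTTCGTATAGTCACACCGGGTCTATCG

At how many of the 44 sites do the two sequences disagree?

10

Differing sites — 4:A/G; 11:T/A; 12:C/A; 19:G/T; 22:A/G; 24:G/A; 25:C/T; 33:A/C; 39:T/C; 41:C/A.
That gives 10 mismatches out of 44 aligned sites, so the Hamming distance is 10.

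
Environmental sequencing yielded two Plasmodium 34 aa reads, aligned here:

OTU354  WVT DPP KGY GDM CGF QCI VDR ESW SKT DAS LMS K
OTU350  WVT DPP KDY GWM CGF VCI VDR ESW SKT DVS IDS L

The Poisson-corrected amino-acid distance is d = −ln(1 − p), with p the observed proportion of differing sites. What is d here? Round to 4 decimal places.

0.2305

The sequences differ at positions 8 (G/D), 11 (D/W), 16 (Q/V), 29 (A/V), 31 (L/I), 32 (M/D), 34 (K/L).
p = 7/34 = 0.205882.
d = −ln(1 − 0.205882) = −ln(0.794118) = 0.2305.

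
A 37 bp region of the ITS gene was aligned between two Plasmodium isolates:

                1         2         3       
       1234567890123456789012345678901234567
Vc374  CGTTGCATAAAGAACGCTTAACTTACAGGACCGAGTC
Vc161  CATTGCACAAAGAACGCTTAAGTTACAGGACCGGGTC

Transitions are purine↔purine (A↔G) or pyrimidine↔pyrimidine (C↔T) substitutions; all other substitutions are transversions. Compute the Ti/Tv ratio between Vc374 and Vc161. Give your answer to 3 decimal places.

The sequences differ at positions 2 (G/A, transition), 8 (T/C, transition), 22 (C/G, transversion), 34 (A/G, transition).
Of the 4 differences, 3 transitions and 1 transversion, so Ti/Tv = 3/1 = 3.000.

3.000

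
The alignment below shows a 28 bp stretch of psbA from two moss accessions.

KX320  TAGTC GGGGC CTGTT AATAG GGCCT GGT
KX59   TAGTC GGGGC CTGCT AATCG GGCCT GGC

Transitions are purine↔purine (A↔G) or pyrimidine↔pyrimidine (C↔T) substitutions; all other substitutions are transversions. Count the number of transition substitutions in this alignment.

2

Differing sites — 14:T/C (Ti); 19:A/C (Tv); 28:T/C (Ti).
Of the 3 differences, 2 transitions and 1 transversion, so the answer is 2.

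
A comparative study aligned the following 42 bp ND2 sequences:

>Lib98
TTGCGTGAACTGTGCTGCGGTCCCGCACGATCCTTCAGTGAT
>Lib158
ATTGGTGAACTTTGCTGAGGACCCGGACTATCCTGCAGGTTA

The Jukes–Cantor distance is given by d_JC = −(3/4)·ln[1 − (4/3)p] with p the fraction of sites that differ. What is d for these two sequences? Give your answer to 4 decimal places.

Differing sites — 1:T/A; 3:G/T; 4:C/G; 12:G/T; 18:C/A; 21:T/A; 26:C/G; 29:G/T; 35:T/G; 39:T/G; 40:G/T; 41:A/T; 42:T/A.
p = 13/42 = 0.309524.
d = −0.75 · ln(1 − (4/3)·0.309524) = −0.75 · ln(0.587301) = −0.75 · (-0.532218) = 0.3992.

0.3992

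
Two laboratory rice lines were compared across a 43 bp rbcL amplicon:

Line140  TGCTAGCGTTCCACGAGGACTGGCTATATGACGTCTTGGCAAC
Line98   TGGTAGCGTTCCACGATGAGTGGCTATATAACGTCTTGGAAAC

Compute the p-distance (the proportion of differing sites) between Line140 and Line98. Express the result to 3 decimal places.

The sequences differ at positions 3 (C/G), 17 (G/T), 20 (C/G), 30 (G/A), 40 (C/A).
There are 5 differences over 43 sites, so p = 5/43 = 0.116.

0.116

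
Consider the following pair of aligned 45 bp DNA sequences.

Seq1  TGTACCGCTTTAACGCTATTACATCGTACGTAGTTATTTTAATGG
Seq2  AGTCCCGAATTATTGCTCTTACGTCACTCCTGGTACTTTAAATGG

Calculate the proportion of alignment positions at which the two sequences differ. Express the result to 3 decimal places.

Differing sites — 1:T/A; 4:A/C; 8:C/A; 9:T/A; 13:A/T; 14:C/T; 18:A/C; 23:A/G; 26:G/A; 27:T/C; 28:A/T; 30:G/C; 32:A/G; 35:T/A; 36:A/C; 40:T/A.
There are 16 differences over 45 sites, so p = 16/45 = 0.356.

0.356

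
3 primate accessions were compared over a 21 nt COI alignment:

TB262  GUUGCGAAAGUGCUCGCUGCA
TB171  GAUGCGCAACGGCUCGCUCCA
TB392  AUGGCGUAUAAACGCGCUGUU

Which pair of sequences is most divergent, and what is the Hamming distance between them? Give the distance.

Pairwise Hamming distances:
  TB262 vs TB171: 5
  TB262 vs TB392: 10
  TB171 vs TB392: 12
The largest is 12, between TB171 and TB392.

12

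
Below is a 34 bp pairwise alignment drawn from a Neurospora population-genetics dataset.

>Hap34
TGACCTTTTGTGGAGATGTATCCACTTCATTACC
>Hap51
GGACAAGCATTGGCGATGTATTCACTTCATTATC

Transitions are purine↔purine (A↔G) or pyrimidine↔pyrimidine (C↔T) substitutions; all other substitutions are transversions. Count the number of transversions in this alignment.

7

Differing sites — 1:T/G (Tv); 5:C/A (Tv); 6:T/A (Tv); 7:T/G (Tv); 8:T/C (Ti); 9:T/A (Tv); 10:G/T (Tv); 14:A/C (Tv); 22:C/T (Ti); 33:C/T (Ti).
Of the 10 differences, 3 transitions and 7 transversions, so the answer is 7.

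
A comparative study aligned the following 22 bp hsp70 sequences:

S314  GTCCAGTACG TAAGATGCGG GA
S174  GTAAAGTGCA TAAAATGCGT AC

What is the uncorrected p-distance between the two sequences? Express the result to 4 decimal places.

0.3636

Differing sites — 3:C/A; 4:C/A; 8:A/G; 10:G/A; 14:G/A; 20:G/T; 21:G/A; 22:A/C.
There are 8 differences over 22 sites, so p = 8/22 = 0.3636.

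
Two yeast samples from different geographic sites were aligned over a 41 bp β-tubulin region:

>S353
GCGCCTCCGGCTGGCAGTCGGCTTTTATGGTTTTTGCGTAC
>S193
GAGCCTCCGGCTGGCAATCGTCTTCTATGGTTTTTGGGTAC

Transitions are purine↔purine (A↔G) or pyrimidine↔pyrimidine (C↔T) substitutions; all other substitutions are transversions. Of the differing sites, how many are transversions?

3

The sequences differ at positions 2 (C/A, transversion), 17 (G/A, transition), 21 (G/T, transversion), 25 (T/C, transition), 37 (C/G, transversion).
Of the 5 differences, 2 transitions and 3 transversions, so the answer is 3.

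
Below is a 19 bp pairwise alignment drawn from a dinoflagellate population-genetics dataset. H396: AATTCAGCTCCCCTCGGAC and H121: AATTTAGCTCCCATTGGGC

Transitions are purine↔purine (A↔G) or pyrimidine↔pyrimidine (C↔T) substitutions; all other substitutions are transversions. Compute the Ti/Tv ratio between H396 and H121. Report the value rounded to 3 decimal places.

Differing sites — 5:C/T (Ti); 13:C/A (Tv); 15:C/T (Ti); 18:A/G (Ti).
Of the 4 differences, 3 transitions and 1 transversion, so Ti/Tv = 3/1 = 3.000.

3.000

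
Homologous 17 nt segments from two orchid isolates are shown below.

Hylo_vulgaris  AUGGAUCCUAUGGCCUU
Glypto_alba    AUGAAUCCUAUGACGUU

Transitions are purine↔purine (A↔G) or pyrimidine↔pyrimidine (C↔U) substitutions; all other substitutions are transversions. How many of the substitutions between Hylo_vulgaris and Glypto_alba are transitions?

The sequences differ at positions 4 (G/A, transition), 13 (G/A, transition), 15 (C/G, transversion).
Of the 3 differences, 2 transitions and 1 transversion, so the answer is 2.

2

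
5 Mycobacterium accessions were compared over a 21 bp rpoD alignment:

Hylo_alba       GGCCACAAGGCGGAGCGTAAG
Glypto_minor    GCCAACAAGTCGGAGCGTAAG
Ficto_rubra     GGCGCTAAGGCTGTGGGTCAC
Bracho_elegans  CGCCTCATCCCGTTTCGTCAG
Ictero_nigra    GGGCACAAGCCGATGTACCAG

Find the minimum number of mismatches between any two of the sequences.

3

Pairwise Hamming distances:
  Hylo_alba vs Glypto_minor: 3
  Hylo_alba vs Ficto_rubra: 8
  Hylo_alba vs Bracho_elegans: 9
  Hylo_alba vs Ictero_nigra: 8
  Glypto_minor vs Ficto_rubra: 10
  Glypto_minor vs Bracho_elegans: 11
  Glypto_minor vs Ictero_nigra: 10
  Ficto_rubra vs Bracho_elegans: 12
  Ficto_rubra vs Ictero_nigra: 11
  Bracho_elegans vs Ictero_nigra: 10
The smallest is 3, between Hylo_alba and Glypto_minor.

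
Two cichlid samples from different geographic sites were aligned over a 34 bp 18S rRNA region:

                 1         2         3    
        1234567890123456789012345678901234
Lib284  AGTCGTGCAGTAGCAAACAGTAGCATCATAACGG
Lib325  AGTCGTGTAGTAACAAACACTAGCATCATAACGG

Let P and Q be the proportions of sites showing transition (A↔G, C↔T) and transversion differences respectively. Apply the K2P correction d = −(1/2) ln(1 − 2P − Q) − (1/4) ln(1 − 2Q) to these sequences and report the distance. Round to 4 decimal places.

0.0947

Differing sites — 8:C/T (Ti); 13:G/A (Ti); 20:G/C (Tv).
Of the 3 differences, 2 transitions and 1 transversion over 34 sites: P = 2/34 = 0.058824, Q = 1/34 = 0.029412.
d = −0.5·ln(0.852940) − 0.25·ln(0.941176) = −0.5·(-0.159066) − 0.25·(-0.060625) = 0.0947.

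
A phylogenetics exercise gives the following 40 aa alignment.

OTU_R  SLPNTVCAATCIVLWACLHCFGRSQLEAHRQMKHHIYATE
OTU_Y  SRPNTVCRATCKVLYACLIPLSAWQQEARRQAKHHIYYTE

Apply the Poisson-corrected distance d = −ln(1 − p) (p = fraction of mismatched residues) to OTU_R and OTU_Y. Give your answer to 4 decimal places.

0.4308

Mismatches occur at site 2 (L/R), site 8 (A/R), site 12 (I/K), site 15 (W/Y), site 19 (H/I), site 20 (C/P), site 21 (F/L), site 22 (G/S), site 23 (R/A), site 24 (S/W), site 26 (L/Q), site 29 (H/R), site 32 (M/A), site 38 (A/Y).
p = 14/40 = 0.350000.
d = −ln(1 − 0.350000) = −ln(0.650000) = 0.4308.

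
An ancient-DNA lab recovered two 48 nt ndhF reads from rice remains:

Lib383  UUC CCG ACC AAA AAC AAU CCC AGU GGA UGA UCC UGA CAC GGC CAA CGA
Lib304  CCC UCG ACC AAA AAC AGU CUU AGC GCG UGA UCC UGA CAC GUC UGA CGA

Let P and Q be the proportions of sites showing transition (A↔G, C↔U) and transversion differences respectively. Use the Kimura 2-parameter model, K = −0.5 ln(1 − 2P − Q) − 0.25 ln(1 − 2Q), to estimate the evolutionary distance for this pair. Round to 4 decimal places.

0.3283

The sequences differ at positions 1 (U/C, transition), 2 (U/C, transition), 4 (C/U, transition), 17 (A/G, transition), 20 (C/U, transition), 21 (C/U, transition), 24 (U/C, transition), 26 (G/C, transversion), 27 (A/G, transition), 41 (G/U, transversion), 43 (C/U, transition), 44 (A/G, transition).
Of the 12 differences, 10 transitions and 2 transversions over 48 sites: P = 10/48 = 0.208333, Q = 2/48 = 0.041667.
d = −0.5·ln(0.541667) − 0.25·ln(0.916666) = −0.5·(-0.613104) − 0.25·(-0.087012) = 0.3283.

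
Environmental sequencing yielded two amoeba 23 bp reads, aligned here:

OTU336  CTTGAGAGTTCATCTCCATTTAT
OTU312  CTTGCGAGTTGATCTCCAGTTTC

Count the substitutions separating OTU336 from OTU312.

5

Mismatches occur at site 5 (A↔C), site 11 (C↔G), site 19 (T↔G), site 22 (A↔T), site 23 (T↔C).
That gives 5 mismatches out of 23 aligned sites, so the Hamming distance is 5.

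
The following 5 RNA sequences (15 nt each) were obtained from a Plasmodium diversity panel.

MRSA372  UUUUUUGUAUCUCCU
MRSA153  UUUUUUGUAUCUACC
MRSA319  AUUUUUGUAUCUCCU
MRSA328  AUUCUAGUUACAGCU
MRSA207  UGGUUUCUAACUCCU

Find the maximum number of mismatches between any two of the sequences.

9

Pairwise Hamming distances:
  MRSA372 vs MRSA153: 2
  MRSA372 vs MRSA319: 1
  MRSA372 vs MRSA328: 7
  MRSA372 vs MRSA207: 4
  MRSA153 vs MRSA319: 3
  MRSA153 vs MRSA328: 8
  MRSA153 vs MRSA207: 6
  MRSA319 vs MRSA328: 6
  MRSA319 vs MRSA207: 5
  MRSA328 vs MRSA207: 9
The largest is 9, between MRSA328 and MRSA207.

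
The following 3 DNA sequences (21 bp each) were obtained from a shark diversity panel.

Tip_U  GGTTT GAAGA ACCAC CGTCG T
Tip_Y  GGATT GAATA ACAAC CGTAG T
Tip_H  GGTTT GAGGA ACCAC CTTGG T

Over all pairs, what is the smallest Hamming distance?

3

Pairwise Hamming distances:
  Tip_U vs Tip_Y: 4
  Tip_U vs Tip_H: 3
  Tip_Y vs Tip_H: 6
The smallest is 3, between Tip_U and Tip_H.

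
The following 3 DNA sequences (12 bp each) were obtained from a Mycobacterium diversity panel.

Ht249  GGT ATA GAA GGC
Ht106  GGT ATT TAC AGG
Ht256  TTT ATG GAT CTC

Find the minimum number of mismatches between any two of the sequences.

5

Pairwise Hamming distances:
  Ht249 vs Ht106: 5
  Ht249 vs Ht256: 6
  Ht106 vs Ht256: 8
The smallest is 5, between Ht249 and Ht106.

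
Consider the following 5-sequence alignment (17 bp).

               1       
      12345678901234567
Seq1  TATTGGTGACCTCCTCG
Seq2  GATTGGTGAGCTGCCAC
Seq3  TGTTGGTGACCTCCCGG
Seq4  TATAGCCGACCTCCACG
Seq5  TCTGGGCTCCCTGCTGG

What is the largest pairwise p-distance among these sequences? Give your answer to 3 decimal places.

0.588

Pairwise Hamming distances:
  Seq1 vs Seq2: 6
  Seq1 vs Seq3: 3
  Seq1 vs Seq4: 4
  Seq1 vs Seq5: 7
  Seq2 vs Seq3: 6
  Seq2 vs Seq4: 9
  Seq2 vs Seq5: 10
  Seq3 vs Seq4: 6
  Seq3 vs Seq5: 7
  Seq4 vs Seq5: 8
The largest is 10 mismatches, between Seq2 and Seq5; p = 10/17 = 0.588.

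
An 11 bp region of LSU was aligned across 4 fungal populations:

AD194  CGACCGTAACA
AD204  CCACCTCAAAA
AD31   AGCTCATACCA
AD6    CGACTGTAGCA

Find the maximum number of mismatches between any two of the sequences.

8

Pairwise Hamming distances:
  AD194 vs AD204: 4
  AD194 vs AD31: 5
  AD194 vs AD6: 2
  AD204 vs AD31: 8
  AD204 vs AD6: 6
  AD31 vs AD6: 6
The largest is 8, between AD204 and AD31.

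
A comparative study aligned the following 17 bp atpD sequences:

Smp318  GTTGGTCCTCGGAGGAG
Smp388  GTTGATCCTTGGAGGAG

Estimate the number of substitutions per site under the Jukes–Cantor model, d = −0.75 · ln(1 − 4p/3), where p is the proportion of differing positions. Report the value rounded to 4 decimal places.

0.1280

The sequences differ at positions 5 (G/A), 10 (C/T).
p = 2/17 = 0.117647.
d = −0.75 · ln(1 − (4/3)·0.117647) = −0.75 · ln(0.843137) = −0.75 · (-0.170626) = 0.1280.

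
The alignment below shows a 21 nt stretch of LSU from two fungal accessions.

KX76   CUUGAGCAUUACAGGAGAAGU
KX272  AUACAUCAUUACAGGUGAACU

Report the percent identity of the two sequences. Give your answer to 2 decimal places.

71.43%

Differing sites — 1:C/A; 3:U/A; 4:G/C; 6:G/U; 16:A/U; 20:G/C.
15 of the 21 sites match, so the percent identity is 15/21 × 100 = 71.43%.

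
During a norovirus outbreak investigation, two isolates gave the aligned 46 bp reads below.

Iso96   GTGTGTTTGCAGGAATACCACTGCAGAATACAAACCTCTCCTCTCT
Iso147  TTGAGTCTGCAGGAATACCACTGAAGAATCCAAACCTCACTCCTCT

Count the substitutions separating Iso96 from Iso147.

8

Mismatches occur at site 1 (G/T), site 4 (T/A), site 7 (T/C), site 24 (C/A), site 30 (A/C), site 39 (T/A), site 41 (C/T), site 42 (T/C).
That gives 8 mismatches out of 46 aligned sites, so the Hamming distance is 8.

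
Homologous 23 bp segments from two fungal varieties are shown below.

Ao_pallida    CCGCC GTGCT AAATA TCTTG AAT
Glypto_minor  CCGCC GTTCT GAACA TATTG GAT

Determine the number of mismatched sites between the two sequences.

5

Differing sites — 8:G/T; 11:A/G; 14:T/C; 17:C/A; 21:A/G.
That gives 5 mismatches out of 23 aligned sites, so the Hamming distance is 5.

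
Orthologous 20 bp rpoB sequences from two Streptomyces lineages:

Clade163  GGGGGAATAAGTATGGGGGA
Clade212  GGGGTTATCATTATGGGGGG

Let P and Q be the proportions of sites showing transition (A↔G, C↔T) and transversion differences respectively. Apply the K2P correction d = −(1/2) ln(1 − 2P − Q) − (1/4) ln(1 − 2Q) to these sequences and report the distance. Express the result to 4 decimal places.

0.3060

Differing sites — 5:G/T (Tv); 6:A/T (Tv); 9:A/C (Tv); 11:G/T (Tv); 20:A/G (Ti).
Of the 5 differences, 1 transition and 4 transversions over 20 sites: P = 1/20 = 0.050000, Q = 4/20 = 0.200000.
d = −0.5·ln(0.700000) − 0.25·ln(0.600000) = −0.5·(-0.356675) − 0.25·(-0.510826) = 0.3060.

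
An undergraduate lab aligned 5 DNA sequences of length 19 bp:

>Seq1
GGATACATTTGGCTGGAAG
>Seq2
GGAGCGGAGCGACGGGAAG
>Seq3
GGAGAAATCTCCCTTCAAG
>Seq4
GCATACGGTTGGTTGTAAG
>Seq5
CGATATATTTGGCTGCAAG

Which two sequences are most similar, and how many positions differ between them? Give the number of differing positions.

3

Pairwise Hamming distances:
  Seq1 vs Seq2: 9
  Seq1 vs Seq3: 7
  Seq1 vs Seq4: 5
  Seq1 vs Seq5: 3
  Seq2 vs Seq3: 11
  Seq2 vs Seq4: 11
  Seq2 vs Seq5: 11
  Seq3 vs Seq4: 11
  Seq3 vs Seq5: 7
  Seq4 vs Seq5: 7
The smallest is 3, between Seq1 and Seq5.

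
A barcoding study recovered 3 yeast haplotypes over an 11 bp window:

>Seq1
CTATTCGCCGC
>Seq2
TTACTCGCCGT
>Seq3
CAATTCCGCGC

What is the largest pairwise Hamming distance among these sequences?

Pairwise Hamming distances:
  Seq1 vs Seq2: 3
  Seq1 vs Seq3: 3
  Seq2 vs Seq3: 6
The largest is 6, between Seq2 and Seq3.

6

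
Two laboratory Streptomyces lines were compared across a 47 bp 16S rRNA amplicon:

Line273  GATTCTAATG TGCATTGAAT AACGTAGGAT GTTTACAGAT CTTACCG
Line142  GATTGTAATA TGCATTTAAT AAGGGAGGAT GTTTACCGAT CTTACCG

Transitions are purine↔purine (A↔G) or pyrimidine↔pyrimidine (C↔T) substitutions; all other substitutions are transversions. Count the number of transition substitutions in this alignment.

Differing sites — 5:C/G (Tv); 10:G/A (Ti); 17:G/T (Tv); 23:C/G (Tv); 25:T/G (Tv); 37:A/C (Tv).
Of the 6 differences, 1 transition and 5 transversions, so the answer is 1.

1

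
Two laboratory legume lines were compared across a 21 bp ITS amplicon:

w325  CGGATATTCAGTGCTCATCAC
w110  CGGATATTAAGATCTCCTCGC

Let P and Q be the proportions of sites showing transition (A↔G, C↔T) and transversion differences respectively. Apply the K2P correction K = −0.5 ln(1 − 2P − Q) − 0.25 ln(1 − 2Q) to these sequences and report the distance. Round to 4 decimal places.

0.2881

The sequences differ at positions 9 (C/A, transversion), 12 (T/A, transversion), 13 (G/T, transversion), 17 (A/C, transversion), 20 (A/G, transition).
Of the 5 differences, 1 transition and 4 transversions over 21 sites: P = 1/21 = 0.047619, Q = 4/21 = 0.190476.
d = −0.5·ln(0.714286) − 0.25·ln(0.619048) = −0.5·(-0.336472) − 0.25·(-0.479572) = 0.2881.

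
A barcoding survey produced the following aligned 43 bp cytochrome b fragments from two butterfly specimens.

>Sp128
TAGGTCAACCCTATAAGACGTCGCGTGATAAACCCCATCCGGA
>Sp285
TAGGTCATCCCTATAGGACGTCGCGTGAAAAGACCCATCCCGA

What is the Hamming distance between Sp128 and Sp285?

Differing sites — 8:A/T; 16:A/G; 29:T/A; 32:A/G; 33:C/A; 41:G/C.
That gives 6 mismatches out of 43 aligned sites, so the Hamming distance is 6.

6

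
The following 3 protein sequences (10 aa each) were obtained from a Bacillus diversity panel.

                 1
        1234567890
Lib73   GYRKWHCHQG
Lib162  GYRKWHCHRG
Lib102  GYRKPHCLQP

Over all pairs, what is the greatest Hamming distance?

Pairwise Hamming distances:
  Lib73 vs Lib162: 1
  Lib73 vs Lib102: 3
  Lib162 vs Lib102: 4
The largest is 4, between Lib162 and Lib102.

4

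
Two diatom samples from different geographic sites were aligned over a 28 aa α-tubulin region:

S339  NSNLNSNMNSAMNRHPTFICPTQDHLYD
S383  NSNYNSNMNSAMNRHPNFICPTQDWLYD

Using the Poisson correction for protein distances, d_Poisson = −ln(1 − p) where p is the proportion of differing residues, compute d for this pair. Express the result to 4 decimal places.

Differing sites — 4:L/Y; 17:T/N; 25:H/W.
p = 3/28 = 0.107143.
d = −ln(1 − 0.107143) = −ln(0.892857) = 0.1133.

0.1133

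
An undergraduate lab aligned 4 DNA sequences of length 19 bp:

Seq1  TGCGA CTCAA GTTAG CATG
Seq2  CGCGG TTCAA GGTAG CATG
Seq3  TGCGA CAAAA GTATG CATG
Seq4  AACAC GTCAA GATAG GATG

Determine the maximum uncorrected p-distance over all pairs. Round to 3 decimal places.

Pairwise Hamming distances:
  Seq1 vs Seq2: 4
  Seq1 vs Seq3: 4
  Seq1 vs Seq4: 7
  Seq2 vs Seq3: 8
  Seq2 vs Seq4: 7
  Seq3 vs Seq4: 11
The largest is 11 mismatches, between Seq3 and Seq4; p = 11/19 = 0.579.

0.579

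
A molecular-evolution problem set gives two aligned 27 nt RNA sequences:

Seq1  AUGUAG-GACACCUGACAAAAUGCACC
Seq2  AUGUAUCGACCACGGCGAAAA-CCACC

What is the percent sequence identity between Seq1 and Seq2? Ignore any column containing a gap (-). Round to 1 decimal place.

Excluding the 2 gap columns leaves 25 comparable sites.
Mismatches occur at site 6 (G↔U), site 11 (A↔C), site 12 (C↔A), site 14 (U↔G), site 16 (A↔C), site 17 (C↔G), site 23 (G↔C).
18 of the 25 comparable sites match, so the percent identity is 18/25 × 100 = 72.0%.

72.0%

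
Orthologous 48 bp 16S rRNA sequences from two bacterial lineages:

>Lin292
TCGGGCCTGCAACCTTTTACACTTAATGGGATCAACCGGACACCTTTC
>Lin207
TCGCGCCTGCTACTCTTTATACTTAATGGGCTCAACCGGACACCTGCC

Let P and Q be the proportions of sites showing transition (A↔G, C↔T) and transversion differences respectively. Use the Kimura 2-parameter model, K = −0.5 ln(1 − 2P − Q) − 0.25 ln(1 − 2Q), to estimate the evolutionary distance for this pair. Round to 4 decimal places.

Differing sites — 4:G/C (Tv); 11:A/T (Tv); 14:C/T (Ti); 15:T/C (Ti); 20:C/T (Ti); 31:A/C (Tv); 46:T/G (Tv); 47:T/C (Ti).
Of the 8 differences, 4 transitions and 4 transversions over 48 sites: P = 4/48 = 0.083333, Q = 4/48 = 0.083333.
d = −0.5·ln(0.750001) − 0.25·ln(0.833334) = −0.5·(-0.287681) − 0.25·(-0.182321) = 0.1894.

0.1894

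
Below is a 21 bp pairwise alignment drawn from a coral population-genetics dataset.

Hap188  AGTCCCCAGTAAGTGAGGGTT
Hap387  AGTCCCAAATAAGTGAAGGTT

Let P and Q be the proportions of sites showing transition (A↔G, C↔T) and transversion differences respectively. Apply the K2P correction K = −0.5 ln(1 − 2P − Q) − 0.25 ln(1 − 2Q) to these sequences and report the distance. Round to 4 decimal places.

0.1610

The sequences differ at positions 7 (C/A, transversion), 9 (G/A, transition), 17 (G/A, transition).
Of the 3 differences, 2 transitions and 1 transversion over 21 sites: P = 2/21 = 0.095238, Q = 1/21 = 0.047619.
d = −0.5·ln(0.761905) − 0.25·ln(0.904762) = −0.5·(-0.271933) − 0.25·(-0.100083) = 0.1610.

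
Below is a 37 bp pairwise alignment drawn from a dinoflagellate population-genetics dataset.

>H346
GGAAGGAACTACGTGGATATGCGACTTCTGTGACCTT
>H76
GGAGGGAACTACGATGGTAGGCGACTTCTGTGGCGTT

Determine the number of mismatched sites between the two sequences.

7

The sequences differ at positions 4 (A/G), 14 (T/A), 15 (G/T), 17 (A/G), 20 (T/G), 33 (A/G), 35 (C/G).
That gives 7 mismatches out of 37 aligned sites, so the Hamming distance is 7.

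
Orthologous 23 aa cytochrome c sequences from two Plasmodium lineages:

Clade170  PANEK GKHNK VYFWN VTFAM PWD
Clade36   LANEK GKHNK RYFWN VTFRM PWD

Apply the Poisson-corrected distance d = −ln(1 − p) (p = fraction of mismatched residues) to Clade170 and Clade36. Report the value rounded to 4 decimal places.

The sequences differ at positions 1 (P/L), 11 (V/R), 19 (A/R).
p = 3/23 = 0.130435.
d = −ln(1 − 0.130435) = −ln(0.869565) = 0.1398.

0.1398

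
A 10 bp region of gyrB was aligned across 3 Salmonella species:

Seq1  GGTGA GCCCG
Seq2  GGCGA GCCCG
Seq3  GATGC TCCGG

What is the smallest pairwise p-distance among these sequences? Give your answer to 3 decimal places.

0.100

Pairwise Hamming distances:
  Seq1 vs Seq2: 1
  Seq1 vs Seq3: 4
  Seq2 vs Seq3: 5
The smallest is 1 mismatch, between Seq1 and Seq2; p = 1/10 = 0.100.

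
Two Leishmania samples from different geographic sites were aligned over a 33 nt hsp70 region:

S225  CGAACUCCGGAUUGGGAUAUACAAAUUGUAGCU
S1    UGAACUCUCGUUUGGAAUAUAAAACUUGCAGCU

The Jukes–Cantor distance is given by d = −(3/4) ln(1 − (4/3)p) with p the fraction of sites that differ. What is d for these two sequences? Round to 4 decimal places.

The sequences differ at positions 1 (C/U), 8 (C/U), 9 (G/C), 11 (A/U), 16 (G/A), 22 (C/A), 25 (A/C), 29 (U/C).
p = 8/33 = 0.242424.
d = −0.75 · ln(1 − (4/3)·0.242424) = −0.75 · ln(0.676768) = −0.75 · (-0.390427) = 0.2928.

0.2928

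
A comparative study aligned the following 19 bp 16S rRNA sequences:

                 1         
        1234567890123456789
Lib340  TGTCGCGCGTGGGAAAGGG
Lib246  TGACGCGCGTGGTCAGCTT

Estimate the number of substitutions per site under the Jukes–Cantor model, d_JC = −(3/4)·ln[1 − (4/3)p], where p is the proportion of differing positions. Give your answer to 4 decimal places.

0.5068

The sequences differ at positions 3 (T/A), 13 (G/T), 14 (A/C), 16 (A/G), 17 (G/C), 18 (G/T), 19 (G/T).
p = 7/19 = 0.368421.
d = −0.75 · ln(1 − (4/3)·0.368421) = −0.75 · ln(0.508772) = −0.75 · (-0.675755) = 0.5068.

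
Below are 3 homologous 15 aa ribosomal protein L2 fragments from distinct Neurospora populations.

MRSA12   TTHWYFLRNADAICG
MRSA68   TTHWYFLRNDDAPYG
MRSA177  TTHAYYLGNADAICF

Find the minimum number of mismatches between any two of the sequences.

3

Pairwise Hamming distances:
  MRSA12 vs MRSA68: 3
  MRSA12 vs MRSA177: 4
  MRSA68 vs MRSA177: 7
The smallest is 3, between MRSA12 and MRSA68.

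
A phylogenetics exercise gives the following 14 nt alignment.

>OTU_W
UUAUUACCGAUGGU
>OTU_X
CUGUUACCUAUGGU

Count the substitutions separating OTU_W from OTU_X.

Mismatches occur at site 1 (U/C), site 3 (A/G), site 9 (G/U).
That gives 3 mismatches out of 14 aligned sites, so the Hamming distance is 3.

3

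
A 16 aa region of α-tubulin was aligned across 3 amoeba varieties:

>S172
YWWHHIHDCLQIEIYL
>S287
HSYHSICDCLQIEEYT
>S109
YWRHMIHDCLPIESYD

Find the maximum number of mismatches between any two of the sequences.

8

Pairwise Hamming distances:
  S172 vs S287: 7
  S172 vs S109: 5
  S287 vs S109: 8
The largest is 8, between S287 and S109.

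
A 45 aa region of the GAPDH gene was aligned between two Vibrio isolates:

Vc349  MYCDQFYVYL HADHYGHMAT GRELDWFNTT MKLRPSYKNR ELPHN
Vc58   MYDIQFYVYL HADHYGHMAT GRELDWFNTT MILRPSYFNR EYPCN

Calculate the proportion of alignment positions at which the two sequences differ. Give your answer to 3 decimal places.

0.133

Differing sites — 3:C/D; 4:D/I; 32:K/I; 38:K/F; 42:L/Y; 44:H/C.
There are 6 differences over 45 sites, so p = 6/45 = 0.133.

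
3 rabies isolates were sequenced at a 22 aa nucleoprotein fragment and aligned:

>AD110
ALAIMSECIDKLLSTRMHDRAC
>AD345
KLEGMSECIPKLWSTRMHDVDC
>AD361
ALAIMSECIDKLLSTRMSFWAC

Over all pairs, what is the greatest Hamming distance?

Pairwise Hamming distances:
  AD110 vs AD345: 7
  AD110 vs AD361: 3
  AD345 vs AD361: 9
The largest is 9, between AD345 and AD361.

9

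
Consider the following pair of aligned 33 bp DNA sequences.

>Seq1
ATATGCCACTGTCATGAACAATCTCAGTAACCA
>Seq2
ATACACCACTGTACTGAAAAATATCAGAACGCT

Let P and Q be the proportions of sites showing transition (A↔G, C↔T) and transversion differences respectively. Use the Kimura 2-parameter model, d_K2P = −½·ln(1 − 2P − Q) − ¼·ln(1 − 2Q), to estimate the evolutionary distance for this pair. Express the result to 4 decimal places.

0.3918

The sequences differ at positions 4 (T/C, transition), 5 (G/A, transition), 13 (C/A, transversion), 14 (A/C, transversion), 19 (C/A, transversion), 23 (C/A, transversion), 28 (T/A, transversion), 30 (A/C, transversion), 31 (C/G, transversion), 33 (A/T, transversion).
Of the 10 differences, 2 transitions and 8 transversions over 33 sites: P = 2/33 = 0.060606, Q = 8/33 = 0.242424.
d = −0.5·ln(0.636364) − 0.25·ln(0.515152) = −0.5·(-0.451985) − 0.25·(-0.663293) = 0.3918.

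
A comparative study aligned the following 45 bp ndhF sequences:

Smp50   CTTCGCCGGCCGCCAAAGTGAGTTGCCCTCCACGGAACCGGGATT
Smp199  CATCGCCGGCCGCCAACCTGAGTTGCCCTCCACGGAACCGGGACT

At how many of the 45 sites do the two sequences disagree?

4

Differing sites — 2:T/A; 17:A/C; 18:G/C; 44:T/C.
That gives 4 mismatches out of 45 aligned sites, so the Hamming distance is 4.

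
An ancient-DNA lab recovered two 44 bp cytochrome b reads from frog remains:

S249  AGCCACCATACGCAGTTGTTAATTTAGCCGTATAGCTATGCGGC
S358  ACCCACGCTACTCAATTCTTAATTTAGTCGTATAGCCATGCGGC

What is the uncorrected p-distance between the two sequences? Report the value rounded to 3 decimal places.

0.182

The sequences differ at positions 2 (G/C), 7 (C/G), 8 (A/C), 12 (G/T), 15 (G/A), 18 (G/C), 28 (C/T), 37 (T/C).
There are 8 differences over 44 sites, so p = 8/44 = 0.182.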